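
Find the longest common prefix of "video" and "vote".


Word 1: "video"
Word 2: "vote"
Comparing from start:
  Pos 0: 'v' == 'v'
  Pos 1: 'i' != 'o' (stop)
LCP = "v" (length 1)


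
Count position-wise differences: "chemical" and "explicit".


Comparing character by character (same length = 8):
  Pos 0: 'c' vs 'e' !=
  Pos 1: 'h' vs 'x' !=
  Pos 2: 'e' vs 'p' !=
  Pos 3: 'm' vs 'l' !=
  Pos 4: 'i' vs 'i' =
  Pos 5: 'c' vs 'c' =
  Pos 6: 'a' vs 'i' !=
  Pos 7: 'l' vs 't' !=
Hamming distance = 6


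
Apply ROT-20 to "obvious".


Word: "obvious"
Shift: 20
Each letter → (letter + shift) mod 26:
  'o' (14) + 20 = 8 → 'i'
  'b' (1) + 20 = 21 → 'v'
  'v' (21) + 20 = 15 → 'p'
  'i' (8) + 20 = 2 → 'c'
  'o' (14) + 20 = 8 → 'i'
  'u' (20) + 20 = 14 → 'o'
  's' (18) + 20 = 12 → 'm'
Result = "ivpciom"


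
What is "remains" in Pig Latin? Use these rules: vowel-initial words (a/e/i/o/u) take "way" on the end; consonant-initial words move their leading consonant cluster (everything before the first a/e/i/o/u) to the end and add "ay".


Word: "remains"
Starts with consonant(s) → move to end, add 'ay'
Consonant cluster: "r"
Pig Latin = "emainsray"


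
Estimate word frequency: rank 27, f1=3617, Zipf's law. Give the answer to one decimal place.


Zipf's law: f(r) = f(1) / r
f(1) = 3617
f(27) = 3617 / 27
= 134.0 occurrences


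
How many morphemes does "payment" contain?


Word: "payment"
Morphemes: pay / -ment
Each morpheme carries meaning
= 2 morphemes


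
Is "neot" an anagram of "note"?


Word 1: "note" → sorted: enot
Word 2: "neot" → sorted: enot
Same letters? enot == enot
Anagram = Yes


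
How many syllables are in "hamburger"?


Word: "hamburger"
Syllable breakdown: ham-bur-ger
Counting: 3 parts
= 3 syllables


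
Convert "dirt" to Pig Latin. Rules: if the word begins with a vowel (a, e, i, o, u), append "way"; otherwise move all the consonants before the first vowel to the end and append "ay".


Word: "dirt"
Starts with consonant(s) → move to end, add 'ay'
Consonant cluster: "d"
Pig Latin = "irtday"


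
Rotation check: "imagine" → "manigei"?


Word: "imagine", Candidate: "manigei"
Method: check if candidate is substring of word+word
"imagineimagine" contains "manigei"? No
Is rotation = No


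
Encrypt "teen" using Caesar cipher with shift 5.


Word: "teen"
Shift: 5
Each letter → (letter + shift) mod 26:
  't' (19) + 5 = 24 → 'y'
  'e' (4) + 5 = 9 → 'j'
  'e' (4) + 5 = 9 → 'j'
  'n' (13) + 5 = 18 → 's'
Result = "yjjs"


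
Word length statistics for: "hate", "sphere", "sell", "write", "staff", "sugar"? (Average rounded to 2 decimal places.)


Lengths: "hate"=4, "sphere"=6, "sell"=4, "write"=5, "staff"=5, "sugar"=5
Sum = 29, Count = 6
Average = 29/6 = 4.83
= avg=4.83, min=4, max=6


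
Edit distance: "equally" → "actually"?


Word 1: "equally" (length 7)
Word 2: "actually" (length 8)
One optimal edit sequence (insert/delete/substitute each cost 1):
  1. insert 'a'  (+1)
  2. substitute 'e' -> 'c'  (+1)
  3. substitute 'q' -> 't'  (+1)
  4. keep 'u'
  5. keep 'a'
  6. keep 'l'
  7. keep 'l'
  8. keep 'y'
Total edit operations: 3
Edit distance = 3


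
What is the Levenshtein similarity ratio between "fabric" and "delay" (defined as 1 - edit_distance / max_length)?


Word 1: "fabric" (length 6)
Word 2: "delay" (length 5)
One optimal edit sequence:
  1. delete 'f'  (+1)
  2. substitute 'a' -> 'd'  (+1)
  3. substitute 'b' -> 'e'  (+1)
  4. substitute 'r' -> 'l'  (+1)
  5. substitute 'i' -> 'a'  (+1)
  6. substitute 'c' -> 'y'  (+1)
Edit distance = 6
Max length = max(6, 5) = 6
Similarity = 1 - 6/6
= 0.0000


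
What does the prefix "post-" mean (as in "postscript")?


Prefix: post-
As in: postscript -> post- + script
Meaning = after


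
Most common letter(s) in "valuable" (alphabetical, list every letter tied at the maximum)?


Word: "valuable"
Letter counts:
  'a': 2
  'b': 1
  'e': 1
  'l': 2
  'u': 1
  'v': 1
Maximum count = 2
Most frequent = 'a', 'l' (2 times each)


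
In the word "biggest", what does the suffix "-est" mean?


Suffix: -est
Example: biggest = big + -est, with a spelling change
Meaning = most


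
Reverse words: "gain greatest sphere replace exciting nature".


Original: "gain greatest sphere replace exciting nature"
Words (1..n): gain | greatest | sphere | replace | exciting | nature
Reversed (n..1): nature | exciting | replace | sphere | greatest | gain
Result = "nature exciting replace sphere greatest gain"


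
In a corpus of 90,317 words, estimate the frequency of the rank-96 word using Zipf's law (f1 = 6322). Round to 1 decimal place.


Zipf's law: f(r) = f(1) / r
f(1) = 6322
f(96) = 6322 / 96
= 65.9 occurrences


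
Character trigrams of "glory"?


Word: "glory" (length 5)
Number of trigrams = 5 - 3 + 1 = 3
  Position 0: "glo"
  Position 1: "lor"
  Position 2: "ory"
Trigrams = "glo", "lor", "ory"


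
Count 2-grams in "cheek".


Word: "cheek" (length 5)
Number of 2-grams = length - 2 + 1 = 5 - 2 + 1
= 4


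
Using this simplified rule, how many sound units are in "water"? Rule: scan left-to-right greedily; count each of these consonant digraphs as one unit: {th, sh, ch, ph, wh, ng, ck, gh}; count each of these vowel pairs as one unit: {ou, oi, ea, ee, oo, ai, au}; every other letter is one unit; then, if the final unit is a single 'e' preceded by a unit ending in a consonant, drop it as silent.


Word: "water" (5 letters)
Left-to-right scan:
  1. 'w' (letter)
  2. 'a' (letter)
  3. 't' (letter)
  4. 'e' (letter)
  5. 'r' (letter)
Units from scan: 5
Sound units = 5 units


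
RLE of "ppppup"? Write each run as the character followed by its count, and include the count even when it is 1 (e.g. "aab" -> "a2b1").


String: "ppppup"
Scanning for consecutive runs:
  'p' x 4
  'u' x 1
  'p' x 1
RLE = "p4u1p1"


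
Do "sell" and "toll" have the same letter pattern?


Pattern of "sell": [0, 1, 2, 2]
Pattern of "toll": [0, 1, 2, 2]
Patterns match
Same pattern = Yes


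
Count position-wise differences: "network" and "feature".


Comparing character by character (same length = 7):
  Pos 0: 'n' vs 'f' !=
  Pos 1: 'e' vs 'e' =
  Pos 2: 't' vs 'a' !=
  Pos 3: 'w' vs 't' !=
  Pos 4: 'o' vs 'u' !=
  Pos 5: 'r' vs 'r' =
  Pos 6: 'k' vs 'e' !=
Hamming distance = 5


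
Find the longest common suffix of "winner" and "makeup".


Word 1: "winner"
Word 2: "makeup"
Comparing from end:
  Pos -1: 'r' != 'p' (stop)
LCS = "" (length 0)


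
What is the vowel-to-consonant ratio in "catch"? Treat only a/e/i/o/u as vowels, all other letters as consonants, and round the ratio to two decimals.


Word: "catch"
Vowels (a,e,i,o,u): 1
Consonants: 4
Ratio = 1/4
= 0.25


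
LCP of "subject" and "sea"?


Word 1: "subject"
Word 2: "sea"
Comparing from start:
  Pos 0: 's' == 's'
  Pos 1: 'u' != 'e' (stop)
LCP = "s" (length 1)


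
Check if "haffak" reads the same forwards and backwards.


Word: "haffak"
Reversed: "kaffah"
Forward == Backward? haffak != kaffah
Palindrome = No


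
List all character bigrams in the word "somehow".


Word: "somehow" (length 7)
Number of bigrams = 7 - 2 + 1 = 6
  Position 0: "so"
  Position 1: "om"
  Position 2: "me"
  Position 3: "eh"
  Position 4: "ho"
  Position 5: "ow"
Bigrams = "so", "om", "me", "eh", "ho", "ow"


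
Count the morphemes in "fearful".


Word: "fearful"
Morphemes: fear | -ful
Each morpheme carries meaning
= 2 morphemes


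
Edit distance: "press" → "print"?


Word 1: "press" (length 5)
Word 2: "print" (length 5)
One optimal edit sequence (insert/delete/substitute each cost 1):
  1. keep 'p'
  2. keep 'r'
  3. substitute 'e' -> 'i'  (+1)
  4. substitute 's' -> 'n'  (+1)
  5. substitute 's' -> 't'  (+1)
Total edit operations: 3
Edit distance = 3


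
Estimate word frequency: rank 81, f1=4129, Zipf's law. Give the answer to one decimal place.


Zipf's law: f(r) = f(1) / r
f(1) = 4129
f(81) = 4129 / 81
= 51.0 occurrences


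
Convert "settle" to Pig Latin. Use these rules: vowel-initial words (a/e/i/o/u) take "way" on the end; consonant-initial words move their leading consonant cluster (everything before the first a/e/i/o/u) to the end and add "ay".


Word: "settle"
Starts with consonant(s) → move to end, add 'ay'
Consonant cluster: "s"
Pig Latin = "ettlesay"


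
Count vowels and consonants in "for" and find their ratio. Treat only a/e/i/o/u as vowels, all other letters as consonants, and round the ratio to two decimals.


Word: "for"
Vowels (a,e,i,o,u): 1
Consonants: 2
Ratio = 1/2
= 0.50


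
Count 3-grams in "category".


Word: "category" (length 8)
Number of 3-grams = length - 3 + 1 = 8 - 3 + 1
= 6


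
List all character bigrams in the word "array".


Word: "array" (length 5)
Number of bigrams = 5 - 2 + 1 = 4
  Position 0: "ar"
  Position 1: "rr"
  Position 2: "ra"
  Position 3: "ay"
Bigrams = "ar", "rr", "ra", "ay"


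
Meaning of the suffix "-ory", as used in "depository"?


Suffix: -ory
Example: depository = deposit + -ory
Meaning = relating to / place for


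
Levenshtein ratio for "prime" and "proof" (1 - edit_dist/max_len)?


Word 1: "prime" (length 5)
Word 2: "proof" (length 5)
One optimal edit sequence:
  1. keep 'p'
  2. keep 'r'
  3. substitute 'i' -> 'o'  (+1)
  4. substitute 'm' -> 'o'  (+1)
  5. substitute 'e' -> 'f'  (+1)
Edit distance = 3
Max length = max(5, 5) = 5
Similarity = 1 - 3/5
= 0.4000


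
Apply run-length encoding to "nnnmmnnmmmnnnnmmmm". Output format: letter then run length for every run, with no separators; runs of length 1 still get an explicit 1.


String: "nnnmmnnmmmnnnnmmmm"
Scanning for consecutive runs:
  'n' x 3
  'm' x 2
  'n' x 2
  'm' x 3
  'n' x 4
  'm' x 4
RLE = "n3m2n2m3n4m4"


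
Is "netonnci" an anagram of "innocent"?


Word 1: "innocent" → sorted: ceinnnot
Word 2: "netonnci" → sorted: ceinnnot
Same letters? ceinnnot == ceinnnot
Anagram = Yes


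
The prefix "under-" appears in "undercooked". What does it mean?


Prefix: under-
Example: undercooked (under- + cooked)
Meaning = insufficient


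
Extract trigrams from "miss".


Word: "miss" (length 4)
Number of trigrams = 4 - 3 + 1 = 2
  Position 0: "mis"
  Position 1: "iss"
Trigrams = "mis", "iss"


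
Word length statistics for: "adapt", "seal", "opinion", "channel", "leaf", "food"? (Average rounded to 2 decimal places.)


Lengths: "adapt"=5, "seal"=4, "opinion"=7, "channel"=7, "leaf"=4, "food"=4
Sum = 31, Count = 6
Average = 31/6 = 5.17
= avg=5.17, min=4, max=7


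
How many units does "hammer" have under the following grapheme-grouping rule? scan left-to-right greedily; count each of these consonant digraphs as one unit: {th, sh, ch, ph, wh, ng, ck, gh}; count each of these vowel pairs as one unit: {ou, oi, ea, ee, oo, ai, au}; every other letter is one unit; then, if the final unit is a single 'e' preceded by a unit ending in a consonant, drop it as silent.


Word: "hammer" (6 letters)
Left-to-right scan:
  1. 'h' (letter)
  2. 'a' (letter)
  3. 'm' (letter)
  4. 'm' (letter)
  5. 'e' (letter)
  6. 'r' (letter)
Units from scan: 6
Sound units = 6 units


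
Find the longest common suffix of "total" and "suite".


Word 1: "total"
Word 2: "suite"
Comparing from end:
  Pos -1: 'l' != 'e' (stop)
LCS = "" (length 0)


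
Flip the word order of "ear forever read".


Original: "ear forever read"
Words (1..n): ear | forever | read
Reversed (n..1): read | forever | ear
Result = "read forever ear"


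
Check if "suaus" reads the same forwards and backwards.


Word: "suaus"
Reversed: "suaus"
Forward == Backward? suaus == suaus
Palindrome = Yes


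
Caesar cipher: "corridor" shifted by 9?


Word: "corridor"
Shift: 9
Each letter → (letter + shift) mod 26:
  'c' (2) + 9 = 11 → 'l'
  'o' (14) + 9 = 23 → 'x'
  'r' (17) + 9 = 0 → 'a'
  'r' (17) + 9 = 0 → 'a'
  'i' (8) + 9 = 17 → 'r'
  'd' (3) + 9 = 12 → 'm'
  'o' (14) + 9 = 23 → 'x'
  'r' (17) + 9 = 0 → 'a'
Result = "lxaarmxa"


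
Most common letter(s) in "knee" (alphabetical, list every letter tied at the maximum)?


Word: "knee"
Letter counts:
  'e': 2
  'k': 1
  'n': 1
Maximum count = 2
Most frequent = 'e' (2 times each)


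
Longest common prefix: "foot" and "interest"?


Word 1: "foot"
Word 2: "interest"
Comparing from start:
  Pos 0: 'f' != 'i' (stop)
LCP = "" (length 0)


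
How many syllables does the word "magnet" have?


Word: "magnet"
Syllable breakdown: mag-net
Counting: 2 parts
= 2 syllables


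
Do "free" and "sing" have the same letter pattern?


Pattern of "free": [0, 1, 2, 2]
Pattern of "sing": [0, 1, 2, 3]
Patterns do not match
Same pattern = No


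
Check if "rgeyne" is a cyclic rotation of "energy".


Word: "energy", Candidate: "rgeyne"
Method: check if candidate is substring of word+word
"energyenergy" contains "rgeyne"? No
Is rotation = No


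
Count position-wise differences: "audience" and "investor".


Comparing character by character (same length = 8):
  Pos 0: 'a' vs 'i' !=
  Pos 1: 'u' vs 'n' !=
  Pos 2: 'd' vs 'v' !=
  Pos 3: 'i' vs 'e' !=
  Pos 4: 'e' vs 's' !=
  Pos 5: 'n' vs 't' !=
  Pos 6: 'c' vs 'o' !=
  Pos 7: 'e' vs 'r' !=
Hamming distance = 8


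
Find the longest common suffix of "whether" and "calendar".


Word 1: "whether"
Word 2: "calendar"
Comparing from end:
  Pos -1: 'r' == 'r'
  Pos -2: 'e' != 'a' (stop)
LCS = "r" (length 1)


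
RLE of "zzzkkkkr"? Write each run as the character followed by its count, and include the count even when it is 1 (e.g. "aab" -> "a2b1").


String: "zzzkkkkr"
Scanning for consecutive runs:
  'z' x 3
  'k' x 4
  'r' x 1
RLE = "z3k4r1"


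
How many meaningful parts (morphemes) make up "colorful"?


Word: "colorful"
Morphemes: color | -ful
Each morpheme carries meaning
= 2 morphemes


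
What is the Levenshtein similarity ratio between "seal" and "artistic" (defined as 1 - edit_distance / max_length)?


Word 1: "seal" (length 4)
Word 2: "artistic" (length 8)
One optimal edit sequence:
  1. insert 'a'  (+1)
  2. insert 'r'  (+1)
  3. insert 't'  (+1)
  4. insert 'i'  (+1)
  5. keep 's'
  6. substitute 'e' -> 't'  (+1)
  7. substitute 'a' -> 'i'  (+1)
  8. substitute 'l' -> 'c'  (+1)
Edit distance = 7
Max length = max(4, 8) = 8
Similarity = 1 - 7/8
= 0.1250


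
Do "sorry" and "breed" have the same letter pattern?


Pattern of "sorry": [0, 1, 2, 2, 3]
Pattern of "breed": [0, 1, 2, 2, 3]
Patterns match
Same pattern = Yes


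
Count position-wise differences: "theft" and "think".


Comparing character by character (same length = 5):
  Pos 0: 't' vs 't' =
  Pos 1: 'h' vs 'h' =
  Pos 2: 'e' vs 'i' !=
  Pos 3: 'f' vs 'n' !=
  Pos 4: 't' vs 'k' !=
Hamming distance = 3


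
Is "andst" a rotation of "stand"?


Word: "stand", Candidate: "andst"
Method: check if candidate is substring of word+word
"standstand" contains "andst"? Yes
Is rotation = Yes


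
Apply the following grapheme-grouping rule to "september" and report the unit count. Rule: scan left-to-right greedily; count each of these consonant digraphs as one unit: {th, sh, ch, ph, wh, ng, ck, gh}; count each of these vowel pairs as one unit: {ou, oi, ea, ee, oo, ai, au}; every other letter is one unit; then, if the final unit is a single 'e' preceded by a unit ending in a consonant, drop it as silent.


Word: "september" (9 letters)
Left-to-right scan:
  (1) 's' (letter)
  (2) 'e' (letter)
  (3) 'p' (letter)
  (4) 't' (letter)
  (5) 'e' (letter)
  (6) 'm' (letter)
  (7) 'b' (letter)
  (8) 'e' (letter)
  (9) 'r' (letter)
Units from scan: 9
Sound units = 9 units


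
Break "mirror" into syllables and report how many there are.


Word: "mirror"
Syllable breakdown: mir-ror
Counting: 2 parts
= 2 syllables


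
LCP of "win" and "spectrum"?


Word 1: "win"
Word 2: "spectrum"
Comparing from start:
  Pos 0: 'w' != 's' (stop)
LCP = "" (length 0)


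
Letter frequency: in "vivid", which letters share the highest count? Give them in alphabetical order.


Word: "vivid"
Letter counts:
  'd': 1
  'i': 2
  'v': 2
Maximum count = 2
Most frequent = 'i', 'v' (2 times each)


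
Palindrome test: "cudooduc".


Word: "cudooduc"
Reversed: "cudooduc"
Forward == Backward? cudooduc == cudooduc
Palindrome = Yes


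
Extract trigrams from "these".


Word: "these" (length 5)
Number of trigrams = 5 - 3 + 1 = 3
  Position 0: "the"
  Position 1: "hes"
  Position 2: "ese"
Trigrams = "the", "hes", "ese"


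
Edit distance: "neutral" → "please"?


Word 1: "neutral" (length 7)
Word 2: "please" (length 6)
One optimal edit sequence (insert/delete/substitute each cost 1):
  1. delete 'n'  (+1)
  2. substitute 'e' -> 'p'  (+1)
  3. substitute 'u' -> 'l'  (+1)
  4. substitute 't' -> 'e'  (+1)
  5. substitute 'r' -> 'a'  (+1)
  6. substitute 'a' -> 's'  (+1)
  7. substitute 'l' -> 'e'  (+1)
Total edit operations: 7
Edit distance = 7


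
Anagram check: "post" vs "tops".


Word 1: "post" → sorted: opst
Word 2: "tops" → sorted: opst
Same letters? opst == opst
Anagram = Yes


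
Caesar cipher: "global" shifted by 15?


Word: "global"
Shift: 15
Each letter → (letter + shift) mod 26:
  'g' (6) + 15 = 21 → 'v'
  'l' (11) + 15 = 0 → 'a'
  'o' (14) + 15 = 3 → 'd'
  'b' (1) + 15 = 16 → 'q'
  'a' (0) + 15 = 15 → 'p'
  'l' (11) + 15 = 0 → 'a'
Result = "vadqpa"


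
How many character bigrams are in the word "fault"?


Word: "fault" (length 5)
Number of 2-grams = length - 2 + 1 = 5 - 2 + 1
= 4


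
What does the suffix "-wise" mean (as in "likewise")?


Suffix: -wise
Example: likewise = like + -wise
Meaning = in the manner of


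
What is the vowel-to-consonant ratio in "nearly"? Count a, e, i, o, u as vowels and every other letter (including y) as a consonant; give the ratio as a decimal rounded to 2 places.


Word: "nearly"
Vowels (a,e,i,o,u): 2
Consonants: 4
Ratio = 2/4
= 0.50


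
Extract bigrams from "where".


Word: "where" (length 5)
Number of bigrams = 5 - 2 + 1 = 4
  Position 0: "wh"
  Position 1: "he"
  Position 2: "er"
  Position 3: "re"
Bigrams = "wh", "he", "er", "re"


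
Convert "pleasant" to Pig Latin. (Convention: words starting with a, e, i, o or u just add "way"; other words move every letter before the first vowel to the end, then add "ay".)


Word: "pleasant"
Starts with consonant(s) → move to end, add 'ay'
Consonant cluster: "pl"
Pig Latin = "easantplay"


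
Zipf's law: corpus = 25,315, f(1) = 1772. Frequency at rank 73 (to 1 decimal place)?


Zipf's law: f(r) = f(1) / r
f(1) = 1772
f(73) = 1772 / 73
= 24.3 occurrences


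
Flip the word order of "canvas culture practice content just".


Original: "canvas culture practice content just"
Words (1..n): canvas | culture | practice | content | just
Reversed (n..1): just | content | practice | culture | canvas
Result = "just content practice culture canvas"


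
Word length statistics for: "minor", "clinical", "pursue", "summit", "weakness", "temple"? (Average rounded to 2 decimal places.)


Lengths: "minor"=5, "clinical"=8, "pursue"=6, "summit"=6, "weakness"=8, "temple"=6
Sum = 39, Count = 6
Average = 39/6 = 6.50
= avg=6.50, min=5, max=8


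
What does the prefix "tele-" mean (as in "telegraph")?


Prefix: tele-
Example: telegraph = tele- + graph
Meaning = distant


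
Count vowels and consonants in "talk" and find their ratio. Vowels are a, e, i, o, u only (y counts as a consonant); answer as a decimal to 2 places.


Word: "talk"
Vowels (a,e,i,o,u): 1
Consonants: 3
Ratio = 1/3
= 0.33


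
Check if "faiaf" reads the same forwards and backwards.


Word: "faiaf"
Reversed: "faiaf"
Forward == Backward? faiaf == faiaf
Palindrome = Yes


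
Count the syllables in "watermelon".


Word: "watermelon"
Syllable breakdown: wa · ter · mel · on
Counting: 4 parts
= 4 syllables


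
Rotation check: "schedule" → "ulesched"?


Word: "schedule", Candidate: "ulesched"
Method: check if candidate is substring of word+word
"scheduleschedule" contains "ulesched"? Yes
Is rotation = Yes


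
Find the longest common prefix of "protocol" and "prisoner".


Word 1: "protocol"
Word 2: "prisoner"
Comparing from start:
  Pos 0: 'p' == 'p'
  Pos 1: 'r' == 'r'
  Pos 2: 'o' != 'i' (stop)
LCP = "pr" (length 2)


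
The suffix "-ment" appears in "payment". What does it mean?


Suffix: -ment
Example: payment = pay + -ment
Meaning = result of action


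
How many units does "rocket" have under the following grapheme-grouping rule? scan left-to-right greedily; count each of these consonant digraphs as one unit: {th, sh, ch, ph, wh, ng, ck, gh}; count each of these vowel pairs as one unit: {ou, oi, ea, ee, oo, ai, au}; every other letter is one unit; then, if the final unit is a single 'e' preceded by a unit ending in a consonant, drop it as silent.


Word: "rocket" (6 letters)
Left-to-right scan:
  [1] 'r' (letter)
  [2] 'o' (letter)
  [3] 'ck' (digraph)
  [4] 'e' (letter)
  [5] 't' (letter)
Units from scan: 5
Sound units = 5 units


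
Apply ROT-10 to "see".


Word: "see"
Shift: 10
Each letter → (letter + shift) mod 26:
  's' (18) + 10 = 2 → 'c'
  'e' (4) + 10 = 14 → 'o'
  'e' (4) + 10 = 14 → 'o'
Result = "coo"


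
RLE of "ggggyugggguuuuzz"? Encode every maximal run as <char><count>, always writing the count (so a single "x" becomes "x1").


String: "ggggyugggguuuuzz"
Scanning for consecutive runs:
  'g' x 4
  'y' x 1
  'u' x 1
  'g' x 4
  'u' x 4
  'z' x 2
RLE = "g4y1u1g4u4z2"


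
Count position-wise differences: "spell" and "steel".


Comparing character by character (same length = 5):
  Pos 0: 's' vs 's' =
  Pos 1: 'p' vs 't' !=
  Pos 2: 'e' vs 'e' =
  Pos 3: 'l' vs 'e' !=
  Pos 4: 'l' vs 'l' =
Hamming distance = 2


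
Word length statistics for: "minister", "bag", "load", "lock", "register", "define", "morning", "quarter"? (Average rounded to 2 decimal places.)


Lengths: "minister"=8, "bag"=3, "load"=4, "lock"=4, "register"=8, "define"=6, "morning"=7, "quarter"=7
Sum = 47, Count = 8
Average = 47/8 = 5.88
= avg=5.88, min=3, max=8


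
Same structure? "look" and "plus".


Pattern of "look": [0, 1, 1, 2]
Pattern of "plus": [0, 1, 2, 3]
Patterns do not match
Same pattern = No


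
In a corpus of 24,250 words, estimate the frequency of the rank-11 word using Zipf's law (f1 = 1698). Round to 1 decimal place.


Zipf's law: f(r) = f(1) / r
f(1) = 1698
f(11) = 1698 / 11
= 154.4 occurrences


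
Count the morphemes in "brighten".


Word: "brighten"
Morphemes: bright + -en
Each morpheme carries meaning
= 2 morphemes


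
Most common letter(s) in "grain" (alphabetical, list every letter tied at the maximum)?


Word: "grain"
Letter counts:
  'a': 1
  'g': 1
  'i': 1
  'n': 1
  'r': 1
Maximum count = 1
Most frequent = 'a', 'g', 'i', 'n', 'r' (1 time each)


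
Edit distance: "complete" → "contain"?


Word 1: "complete" (length 8)
Word 2: "contain" (length 7)
One optimal edit sequence (insert/delete/substitute each cost 1):
  1. keep 'c'
  2. keep 'o'
  3. delete 'm'  (+1)
  4. substitute 'p' -> 'n'  (+1)
  5. substitute 'l' -> 't'  (+1)
  6. substitute 'e' -> 'a'  (+1)
  7. substitute 't' -> 'i'  (+1)
  8. substitute 'e' -> 'n'  (+1)
Total edit operations: 6
Edit distance = 6


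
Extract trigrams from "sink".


Word: "sink" (length 4)
Number of trigrams = 4 - 3 + 1 = 2
  Position 0: "sin"
  Position 1: "ink"
Trigrams = "sin", "ink"


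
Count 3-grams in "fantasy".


Word: "fantasy" (length 7)
Number of 3-grams = length - 3 + 1 = 7 - 3 + 1
= 5


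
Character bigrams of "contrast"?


Word: "contrast" (length 8)
Number of bigrams = 8 - 2 + 1 = 7
  Position 0: "co"
  Position 1: "on"
  Position 2: "nt"
  Position 3: "tr"
  Position 4: "ra"
  Position 5: "as"
  Position 6: "st"
Bigrams = "co", "on", "nt", "tr", "ra", "as", "st"


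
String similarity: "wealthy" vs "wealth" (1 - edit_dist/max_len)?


Word 1: "wealthy" (length 7)
Word 2: "wealth" (length 6)
One optimal edit sequence:
  1. keep 'w'
  2. keep 'e'
  3. keep 'a'
  4. keep 'l'
  5. keep 't'
  6. keep 'h'
  7. delete 'y'  (+1)
Edit distance = 1
Max length = max(7, 6) = 7
Similarity = 1 - 1/7
= 0.8571


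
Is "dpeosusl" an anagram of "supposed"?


Word 1: "supposed" → sorted: deoppssu
Word 2: "dpeosusl" → sorted: delopssu
Same letters? deoppssu != delopssu
Anagram = No


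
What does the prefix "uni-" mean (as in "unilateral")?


Prefix: uni-
Example: unilateral (uni- + lateral)
Meaning = one


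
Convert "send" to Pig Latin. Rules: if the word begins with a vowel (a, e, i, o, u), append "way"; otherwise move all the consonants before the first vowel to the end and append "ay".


Word: "send"
Starts with consonant(s) → move to end, add 'ay'
Consonant cluster: "s"
Pig Latin = "endsay"


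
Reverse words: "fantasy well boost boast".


Original: "fantasy well boost boast"
Words (1..n): fantasy | well | boost | boast
Reversed (n..1): boast | boost | well | fantasy
Result = "boast boost well fantasy"


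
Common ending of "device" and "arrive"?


Word 1: "device"
Word 2: "arrive"
Comparing from end:
  Pos -1: 'e' == 'e'
  Pos -2: 'c' != 'v' (stop)
LCS = "e" (length 1)


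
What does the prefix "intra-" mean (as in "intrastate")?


Prefix: intra-
Example: intrastate = intra- + state
Meaning = within


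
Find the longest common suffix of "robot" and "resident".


Word 1: "robot"
Word 2: "resident"
Comparing from end:
  Pos -1: 't' == 't'
  Pos -2: 'o' != 'n' (stop)
LCS = "t" (length 1)


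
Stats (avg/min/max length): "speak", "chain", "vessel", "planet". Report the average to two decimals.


Lengths: "speak"=5, "chain"=5, "vessel"=6, "planet"=6
Sum = 22, Count = 4
Average = 22/4 = 5.50
= avg=5.50, min=5, max=6


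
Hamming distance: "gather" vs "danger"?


Comparing character by character (same length = 6):
  Pos 0: 'g' vs 'd' !=
  Pos 1: 'a' vs 'a' =
  Pos 2: 't' vs 'n' !=
  Pos 3: 'h' vs 'g' !=
  Pos 4: 'e' vs 'e' =
  Pos 5: 'r' vs 'r' =
Hamming distance = 3


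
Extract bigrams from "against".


Word: "against" (length 7)
Number of bigrams = 7 - 2 + 1 = 6
  Position 0: "ag"
  Position 1: "ga"
  Position 2: "ai"
  Position 3: "in"
  Position 4: "ns"
  Position 5: "st"
Bigrams = "ag", "ga", "ai", "in", "ns", "st"


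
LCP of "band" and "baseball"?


Word 1: "band"
Word 2: "baseball"
Comparing from start:
  Pos 0: 'b' == 'b'
  Pos 1: 'a' == 'a'
  Pos 2: 'n' != 's' (stop)
LCP = "ba" (length 2)


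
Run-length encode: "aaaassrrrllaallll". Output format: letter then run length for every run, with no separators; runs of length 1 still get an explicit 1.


String: "aaaassrrrllaallll"
Scanning for consecutive runs:
  'a' x 4
  's' x 2
  'r' x 3
  'l' x 2
  'a' x 2
  'l' x 4
RLE = "a4s2r3l2a2l4"


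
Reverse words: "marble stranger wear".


Original: "marble stranger wear"
Words (1..n): marble | stranger | wear
Reversed (n..1): wear | stranger | marble
Result = "wear stranger marble"


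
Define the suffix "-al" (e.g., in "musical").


Suffix: -al
As in: musical -> music + -al
Meaning = relating to


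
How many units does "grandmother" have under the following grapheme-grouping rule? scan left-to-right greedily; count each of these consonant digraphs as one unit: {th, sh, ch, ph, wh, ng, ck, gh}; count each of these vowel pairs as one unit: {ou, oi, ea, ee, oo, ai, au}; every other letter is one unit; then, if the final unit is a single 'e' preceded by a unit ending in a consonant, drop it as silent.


Word: "grandmother" (11 letters)
Left-to-right scan:
  (1) 'g' (letter)
  (2) 'r' (letter)
  (3) 'a' (letter)
  (4) 'n' (letter)
  (5) 'd' (letter)
  (6) 'm' (letter)
  (7) 'o' (letter)
  (8) 'th' (digraph)
  (9) 'e' (letter)
  (10) 'r' (letter)
Units from scan: 10
Sound units = 10 units


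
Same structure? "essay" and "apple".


Pattern of "essay": [0, 1, 1, 2, 3]
Pattern of "apple": [0, 1, 1, 2, 3]
Patterns match
Same pattern = Yes


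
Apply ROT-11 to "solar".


Word: "solar"
Shift: 11
Each letter → (letter + shift) mod 26:
  's' (18) + 11 = 3 → 'd'
  'o' (14) + 11 = 25 → 'z'
  'l' (11) + 11 = 22 → 'w'
  'a' (0) + 11 = 11 → 'l'
  'r' (17) + 11 = 2 → 'c'
Result = "dzwlc"


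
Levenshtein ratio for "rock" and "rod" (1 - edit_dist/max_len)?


Word 1: "rock" (length 4)
Word 2: "rod" (length 3)
One optimal edit sequence:
  1. keep 'r'
  2. keep 'o'
  3. delete 'c'  (+1)
  4. substitute 'k' -> 'd'  (+1)
Edit distance = 2
Max length = max(4, 3) = 4
Similarity = 1 - 2/4
= 0.5000


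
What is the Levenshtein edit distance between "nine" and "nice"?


Word 1: "nine" (length 4)
Word 2: "nice" (length 4)
One optimal edit sequence (insert/delete/substitute each cost 1):
  1. keep 'n'
  2. keep 'i'
  3. substitute 'n' -> 'c'  (+1)
  4. keep 'e'
Total edit operations: 1
Edit distance = 1


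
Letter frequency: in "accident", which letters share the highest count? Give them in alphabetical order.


Word: "accident"
Letter counts:
  'a': 1
  'c': 2
  'd': 1
  'e': 1
  'i': 1
  'n': 1
  't': 1
Maximum count = 2
Most frequent = 'c' (2 times each)


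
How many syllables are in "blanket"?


Word: "blanket"
Syllable breakdown: blan · ket
Counting: 2 parts
= 2 syllables


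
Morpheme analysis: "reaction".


Word: "reaction"
Morphemes: re- + act + -ion
Each morpheme carries meaning
= 3 morphemes


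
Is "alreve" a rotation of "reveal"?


Word: "reveal", Candidate: "alreve"
Method: check if candidate is substring of word+word
"revealreveal" contains "alreve"? Yes
Is rotation = Yes


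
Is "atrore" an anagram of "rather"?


Word 1: "rather" → sorted: aehrrt
Word 2: "atrore" → sorted: aeorrt
Same letters? aehrrt != aeorrt
Anagram = No


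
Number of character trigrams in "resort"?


Word: "resort" (length 6)
Number of 3-grams = length - 3 + 1 = 6 - 3 + 1
= 4


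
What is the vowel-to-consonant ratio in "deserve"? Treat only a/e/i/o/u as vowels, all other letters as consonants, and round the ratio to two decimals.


Word: "deserve"
Vowels (a,e,i,o,u): 3
Consonants: 4
Ratio = 3/4
= 0.75


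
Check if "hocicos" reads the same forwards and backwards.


Word: "hocicos"
Reversed: "socicoh"
Forward == Backward? hocicos != socicoh
Palindrome = No


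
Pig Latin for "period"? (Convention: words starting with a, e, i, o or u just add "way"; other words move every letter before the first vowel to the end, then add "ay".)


Word: "period"
Starts with consonant(s) → move to end, add 'ay'
Consonant cluster: "p"
Pig Latin = "eriodpay"


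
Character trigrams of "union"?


Word: "union" (length 5)
Number of trigrams = 5 - 3 + 1 = 3
  Position 0: "uni"
  Position 1: "nio"
  Position 2: "ion"
Trigrams = "uni", "nio", "ion"


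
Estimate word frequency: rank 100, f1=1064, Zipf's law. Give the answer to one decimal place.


Zipf's law: f(r) = f(1) / r
f(1) = 1064
f(100) = 1064 / 100
= 10.6 occurrences


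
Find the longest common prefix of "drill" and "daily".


Word 1: "drill"
Word 2: "daily"
Comparing from start:
  Pos 0: 'd' == 'd'
  Pos 1: 'r' != 'a' (stop)
LCP = "d" (length 1)


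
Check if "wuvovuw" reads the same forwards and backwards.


Word: "wuvovuw"
Reversed: "wuvovuw"
Forward == Backward? wuvovuw == wuvovuw
Palindrome = Yes


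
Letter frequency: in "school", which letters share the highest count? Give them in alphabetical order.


Word: "school"
Letter counts:
  'c': 1
  'h': 1
  'l': 1
  'o': 2
  's': 1
Maximum count = 2
Most frequent = 'o' (2 times each)


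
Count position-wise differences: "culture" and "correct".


Comparing character by character (same length = 7):
  Pos 0: 'c' vs 'c' =
  Pos 1: 'u' vs 'o' !=
  Pos 2: 'l' vs 'r' !=
  Pos 3: 't' vs 'r' !=
  Pos 4: 'u' vs 'e' !=
  Pos 5: 'r' vs 'c' !=
  Pos 6: 'e' vs 't' !=
Hamming distance = 6


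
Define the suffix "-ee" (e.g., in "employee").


Suffix: -ee
Example: employee (employ + -ee)
Meaning = one who receives


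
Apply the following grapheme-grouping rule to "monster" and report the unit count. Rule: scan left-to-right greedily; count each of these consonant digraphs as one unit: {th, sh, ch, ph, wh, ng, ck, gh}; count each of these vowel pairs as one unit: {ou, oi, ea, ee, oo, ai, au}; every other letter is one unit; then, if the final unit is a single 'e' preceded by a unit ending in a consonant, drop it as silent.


Word: "monster" (7 letters)
Left-to-right scan:
  1. 'm' (letter)
  2. 'o' (letter)
  3. 'n' (letter)
  4. 's' (letter)
  5. 't' (letter)
  6. 'e' (letter)
  7. 'r' (letter)
Units from scan: 7
Sound units = 7 units


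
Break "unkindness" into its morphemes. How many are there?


Word: "unkindness"
Morphemes: un- / kind / -ness
Each morpheme carries meaning
= 3 morphemes


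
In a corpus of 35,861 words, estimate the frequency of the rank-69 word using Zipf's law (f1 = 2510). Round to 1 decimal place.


Zipf's law: f(r) = f(1) / r
f(1) = 2510
f(69) = 2510 / 69
= 36.4 occurrences


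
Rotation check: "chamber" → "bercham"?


Word: "chamber", Candidate: "bercham"
Method: check if candidate is substring of word+word
"chamberchamber" contains "bercham"? Yes
Is rotation = Yes


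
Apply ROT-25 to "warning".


Word: "warning"
Shift: 25
Each letter → (letter + shift) mod 26:
  'w' (22) + 25 = 21 → 'v'
  'a' (0) + 25 = 25 → 'z'
  'r' (17) + 25 = 16 → 'q'
  'n' (13) + 25 = 12 → 'm'
  'i' (8) + 25 = 7 → 'h'
  'n' (13) + 25 = 12 → 'm'
  'g' (6) + 25 = 5 → 'f'
Result = "vzqmhmf"


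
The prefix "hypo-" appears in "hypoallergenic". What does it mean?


Prefix: hypo-
Example: hypoallergenic = hypo- + allergenic
Meaning = under / below normal


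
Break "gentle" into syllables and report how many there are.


Word: "gentle"
Syllable breakdown: gen / tle
Counting: 2 parts
= 2 syllables


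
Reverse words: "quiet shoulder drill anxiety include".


Original: "quiet shoulder drill anxiety include"
Words (1..n): quiet | shoulder | drill | anxiety | include
Reversed (n..1): include | anxiety | drill | shoulder | quiet
Result = "include anxiety drill shoulder quiet"


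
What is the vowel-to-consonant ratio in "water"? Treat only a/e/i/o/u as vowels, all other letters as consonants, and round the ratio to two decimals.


Word: "water"
Vowels (a,e,i,o,u): 2
Consonants: 3
Ratio = 2/3
= 0.67


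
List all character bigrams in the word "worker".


Word: "worker" (length 6)
Number of bigrams = 6 - 2 + 1 = 5
  Position 0: "wo"
  Position 1: "or"
  Position 2: "rk"
  Position 3: "ke"
  Position 4: "er"
Bigrams = "wo", "or", "rk", "ke", "er"


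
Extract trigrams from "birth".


Word: "birth" (length 5)
Number of trigrams = 5 - 3 + 1 = 3
  Position 0: "bir"
  Position 1: "irt"
  Position 2: "rth"
Trigrams = "bir", "irt", "rth"


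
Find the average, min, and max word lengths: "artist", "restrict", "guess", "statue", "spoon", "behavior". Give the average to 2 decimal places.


Lengths: "artist"=6, "restrict"=8, "guess"=5, "statue"=6, "spoon"=5, "behavior"=8
Sum = 38, Count = 6
Average = 38/6 = 6.33
= avg=6.33, min=5, max=8


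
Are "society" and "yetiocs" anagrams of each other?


Word 1: "society" → sorted: ceiosty
Word 2: "yetiocs" → sorted: ceiosty
Same letters? ceiosty == ceiosty
Anagram = Yes


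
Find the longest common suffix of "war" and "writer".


Word 1: "war"
Word 2: "writer"
Comparing from end:
  Pos -1: 'r' == 'r'
  Pos -2: 'a' != 'e' (stop)
LCS = "r" (length 1)


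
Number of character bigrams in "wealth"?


Word: "wealth" (length 6)
Number of 2-grams = length - 2 + 1 = 6 - 2 + 1
= 5


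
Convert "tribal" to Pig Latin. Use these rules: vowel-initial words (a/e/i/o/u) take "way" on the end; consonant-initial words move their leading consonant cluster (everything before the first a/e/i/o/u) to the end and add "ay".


Word: "tribal"
Starts with consonant(s) → move to end, add 'ay'
Consonant cluster: "tr"
Pig Latin = "ibaltray"


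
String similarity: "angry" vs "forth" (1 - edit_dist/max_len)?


Word 1: "angry" (length 5)
Word 2: "forth" (length 5)
One optimal edit sequence:
  1. substitute 'a' -> 'f'  (+1)
  2. substitute 'n' -> 'o'  (+1)
  3. substitute 'g' -> 'r'  (+1)
  4. substitute 'r' -> 't'  (+1)
  5. substitute 'y' -> 'h'  (+1)
Edit distance = 5
Max length = max(5, 5) = 5
Similarity = 1 - 5/5
= 0.0000


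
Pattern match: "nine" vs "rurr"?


Pattern of "nine": [0, 1, 0, 2]
Pattern of "rurr": [0, 1, 0, 0]
Patterns do not match
Same pattern = No


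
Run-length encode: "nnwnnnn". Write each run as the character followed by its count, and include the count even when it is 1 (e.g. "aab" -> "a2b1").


String: "nnwnnnn"
Scanning for consecutive runs:
  'n' x 2
  'w' x 1
  'n' x 4
RLE = "n2w1n4"


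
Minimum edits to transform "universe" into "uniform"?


Word 1: "universe" (length 8)
Word 2: "uniform" (length 7)
One optimal edit sequence (insert/delete/substitute each cost 1):
  1. keep 'u'
  2. keep 'n'
  3. keep 'i'
  4. substitute 'v' -> 'f'  (+1)
  5. substitute 'e' -> 'o'  (+1)
  6. keep 'r'
  7. delete 's'  (+1)
  8. substitute 'e' -> 'm'  (+1)
Total edit operations: 4
Edit distance = 4


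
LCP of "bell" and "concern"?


Word 1: "bell"
Word 2: "concern"
Comparing from start:
  Pos 0: 'b' != 'c' (stop)
LCP = "" (length 0)


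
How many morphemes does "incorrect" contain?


Word: "incorrect"
Morphemes: in- / correct
Each morpheme carries meaning
= 2 morphemes


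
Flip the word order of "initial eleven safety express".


Original: "initial eleven safety express"
Words (1..n): initial | eleven | safety | express
Reversed (n..1): express | safety | eleven | initial
Result = "express safety eleven initial"


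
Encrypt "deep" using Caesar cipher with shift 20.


Word: "deep"
Shift: 20
Each letter → (letter + shift) mod 26:
  'd' (3) + 20 = 23 → 'x'
  'e' (4) + 20 = 24 → 'y'
  'e' (4) + 20 = 24 → 'y'
  'p' (15) + 20 = 9 → 'j'
Result = "xyyj"


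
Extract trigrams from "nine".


Word: "nine" (length 4)
Number of trigrams = 4 - 3 + 1 = 2
  Position 0: "nin"
  Position 1: "ine"
Trigrams = "nin", "ine"


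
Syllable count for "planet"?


Word: "planet"
Syllable breakdown: plan-et
Counting: 2 parts
= 2 syllables


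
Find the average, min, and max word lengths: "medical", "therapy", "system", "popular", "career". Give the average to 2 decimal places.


Lengths: "medical"=7, "therapy"=7, "system"=6, "popular"=7, "career"=6
Sum = 33, Count = 5
Average = 33/5 = 6.60
= avg=6.60, min=6, max=7


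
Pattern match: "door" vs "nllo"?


Pattern of "door": [0, 1, 1, 2]
Pattern of "nllo": [0, 1, 1, 2]
Patterns match
Same pattern = Yes


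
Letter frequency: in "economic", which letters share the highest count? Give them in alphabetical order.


Word: "economic"
Letter counts:
  'c': 2
  'e': 1
  'i': 1
  'm': 1
  'n': 1
  'o': 2
Maximum count = 2
Most frequent = 'c', 'o' (2 times each)


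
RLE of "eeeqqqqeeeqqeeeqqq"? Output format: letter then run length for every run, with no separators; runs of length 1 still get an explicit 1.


String: "eeeqqqqeeeqqeeeqqq"
Scanning for consecutive runs:
  'e' x 3
  'q' x 4
  'e' x 3
  'q' x 2
  'e' x 3
  'q' x 3
RLE = "e3q4e3q2e3q3"


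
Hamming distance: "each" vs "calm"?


Comparing character by character (same length = 4):
  Pos 0: 'e' vs 'c' !=
  Pos 1: 'a' vs 'a' =
  Pos 2: 'c' vs 'l' !=
  Pos 3: 'h' vs 'm' !=
Hamming distance = 3


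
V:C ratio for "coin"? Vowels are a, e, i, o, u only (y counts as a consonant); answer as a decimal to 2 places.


Word: "coin"
Vowels (a,e,i,o,u): 2
Consonants: 2
Ratio = 2/2
= 1.00


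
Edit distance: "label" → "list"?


Word 1: "label" (length 5)
Word 2: "list" (length 4)
One optimal edit sequence (insert/delete/substitute each cost 1):
  1. keep 'l'
  2. delete 'a'  (+1)
  3. substitute 'b' -> 'i'  (+1)
  4. substitute 'e' -> 's'  (+1)
  5. substitute 'l' -> 't'  (+1)
Total edit operations: 4
Edit distance = 4
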